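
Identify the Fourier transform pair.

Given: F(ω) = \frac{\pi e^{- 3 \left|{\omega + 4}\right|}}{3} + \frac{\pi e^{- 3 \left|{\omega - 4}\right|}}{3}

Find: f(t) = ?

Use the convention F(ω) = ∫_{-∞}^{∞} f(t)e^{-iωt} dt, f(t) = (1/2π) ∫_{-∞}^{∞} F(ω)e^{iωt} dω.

f(t) = \frac{2 \cos{\left(4 t \right)}}{t^{2} + 9}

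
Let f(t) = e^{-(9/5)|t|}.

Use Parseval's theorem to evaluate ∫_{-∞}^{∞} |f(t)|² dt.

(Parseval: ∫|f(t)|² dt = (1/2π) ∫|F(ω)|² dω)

∫|f(t)|² dt = \frac{5}{9}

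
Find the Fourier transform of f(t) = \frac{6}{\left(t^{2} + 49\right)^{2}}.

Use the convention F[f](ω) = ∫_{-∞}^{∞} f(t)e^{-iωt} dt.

F(ω) = \frac{3 \pi \left(7 \left|{\omega}\right| + 1\right) e^{- 7 \left|{\omega}\right|}}{343}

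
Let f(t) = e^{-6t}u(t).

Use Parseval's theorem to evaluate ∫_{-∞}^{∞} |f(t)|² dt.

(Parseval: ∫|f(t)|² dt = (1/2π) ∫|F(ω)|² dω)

∫|f(t)|² dt = \frac{1}{12}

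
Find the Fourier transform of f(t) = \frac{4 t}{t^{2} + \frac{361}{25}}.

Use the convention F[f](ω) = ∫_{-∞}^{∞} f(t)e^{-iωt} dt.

F(ω) = - 4 i \pi e^{- \frac{19 \left|{\omega}\right|}{5}} \operatorname{sign}{\left(\omega \right)}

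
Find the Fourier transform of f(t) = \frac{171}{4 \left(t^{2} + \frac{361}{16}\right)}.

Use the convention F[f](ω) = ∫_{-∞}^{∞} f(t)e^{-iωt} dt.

F(ω) = 9 \pi e^{- \frac{19 \left|{\omega}\right|}{4}}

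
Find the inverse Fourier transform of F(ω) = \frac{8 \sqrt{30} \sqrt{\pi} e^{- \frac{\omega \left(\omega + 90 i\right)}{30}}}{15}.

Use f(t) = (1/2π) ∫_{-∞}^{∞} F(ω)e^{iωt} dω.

f(t) = 8 e^{- \frac{15 \left(t - 3\right)^{2}}{2}}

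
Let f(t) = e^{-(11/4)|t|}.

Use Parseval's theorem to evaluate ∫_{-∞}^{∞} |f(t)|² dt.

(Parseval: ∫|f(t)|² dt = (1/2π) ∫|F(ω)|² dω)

∫|f(t)|² dt = \frac{4}{11}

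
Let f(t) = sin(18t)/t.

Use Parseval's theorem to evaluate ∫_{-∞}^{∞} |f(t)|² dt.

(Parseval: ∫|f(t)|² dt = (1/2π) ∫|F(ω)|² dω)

∫|f(t)|² dt = 18 \pi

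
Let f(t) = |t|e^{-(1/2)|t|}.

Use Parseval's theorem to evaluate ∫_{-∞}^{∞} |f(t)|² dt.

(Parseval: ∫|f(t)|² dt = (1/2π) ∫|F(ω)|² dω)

∫|f(t)|² dt = 4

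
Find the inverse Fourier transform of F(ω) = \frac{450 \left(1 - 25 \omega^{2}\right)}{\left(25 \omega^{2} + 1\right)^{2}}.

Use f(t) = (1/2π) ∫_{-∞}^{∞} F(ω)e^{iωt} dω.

f(t) = 9 e^{- \frac{\left|{t}\right|}{5}} \left|{t}\right|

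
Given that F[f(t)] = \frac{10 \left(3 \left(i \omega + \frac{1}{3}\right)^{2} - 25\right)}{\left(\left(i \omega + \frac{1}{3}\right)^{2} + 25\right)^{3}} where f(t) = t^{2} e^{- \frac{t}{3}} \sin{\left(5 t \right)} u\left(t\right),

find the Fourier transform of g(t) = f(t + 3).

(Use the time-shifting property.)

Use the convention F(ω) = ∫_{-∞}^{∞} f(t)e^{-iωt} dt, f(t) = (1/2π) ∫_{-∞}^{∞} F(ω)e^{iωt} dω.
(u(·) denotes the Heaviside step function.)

F[g](ω) = \frac{2430 \left(\left(3 i \omega + 1\right)^{2} - 75\right) e^{3 i \omega}}{\left(\left(3 i \omega + 1\right)^{2} + 225\right)^{3}}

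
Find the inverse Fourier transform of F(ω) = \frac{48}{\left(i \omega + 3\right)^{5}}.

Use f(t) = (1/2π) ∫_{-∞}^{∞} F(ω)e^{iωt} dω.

f(t) = 2 t^{4} e^{- 3 t} u\left(t\right)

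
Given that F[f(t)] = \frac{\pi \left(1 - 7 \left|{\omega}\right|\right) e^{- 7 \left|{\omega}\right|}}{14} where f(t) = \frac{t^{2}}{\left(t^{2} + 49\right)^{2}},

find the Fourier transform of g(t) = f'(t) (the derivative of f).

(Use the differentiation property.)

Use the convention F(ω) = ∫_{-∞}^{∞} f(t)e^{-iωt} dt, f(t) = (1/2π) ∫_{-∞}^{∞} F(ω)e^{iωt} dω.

F[g](ω) = \frac{i \pi \omega \left(1 - 7 \left|{\omega}\right|\right) e^{- 7 \left|{\omega}\right|}}{14}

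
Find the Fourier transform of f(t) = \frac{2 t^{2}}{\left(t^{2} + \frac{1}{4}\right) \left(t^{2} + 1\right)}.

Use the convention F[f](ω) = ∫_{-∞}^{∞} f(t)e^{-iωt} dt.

F(ω) = \frac{8 \pi e^{- \left|{\omega}\right|}}{3} - \frac{4 \pi e^{- \frac{\left|{\omega}\right|}{2}}}{3}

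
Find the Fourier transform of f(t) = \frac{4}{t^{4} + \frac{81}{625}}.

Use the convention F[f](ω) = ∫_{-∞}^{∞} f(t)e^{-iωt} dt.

F(ω) = \frac{500 \pi e^{- \frac{3 \sqrt{2} \left|{\omega}\right|}{10}} \sin{\left(\frac{3 \sqrt{2} \left|{\omega}\right|}{10} + \frac{\pi}{4} \right)}}{27}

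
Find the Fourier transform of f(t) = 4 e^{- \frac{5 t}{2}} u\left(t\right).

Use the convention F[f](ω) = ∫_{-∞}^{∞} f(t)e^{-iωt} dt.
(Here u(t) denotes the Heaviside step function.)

F(ω) = \frac{8}{2 i \omega + 5}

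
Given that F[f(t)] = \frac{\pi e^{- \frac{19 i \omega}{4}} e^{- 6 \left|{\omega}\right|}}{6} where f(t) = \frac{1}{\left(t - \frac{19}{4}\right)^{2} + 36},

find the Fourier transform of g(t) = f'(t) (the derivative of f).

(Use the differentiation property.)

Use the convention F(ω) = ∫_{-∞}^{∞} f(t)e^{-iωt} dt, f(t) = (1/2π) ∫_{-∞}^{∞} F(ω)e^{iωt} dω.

F[g](ω) = \frac{i \pi \omega e^{- \frac{19 i \omega}{4} - 6 \left|{\omega}\right|}}{6}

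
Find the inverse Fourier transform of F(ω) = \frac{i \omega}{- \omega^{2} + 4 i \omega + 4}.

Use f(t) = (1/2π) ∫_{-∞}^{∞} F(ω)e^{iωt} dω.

f(t) = \left(1 - 2 t\right) e^{- 2 t} u\left(t\right)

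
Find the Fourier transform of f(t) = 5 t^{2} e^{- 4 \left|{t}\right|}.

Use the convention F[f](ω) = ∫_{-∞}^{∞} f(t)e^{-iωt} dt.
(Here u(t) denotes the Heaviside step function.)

F(ω) = \frac{80 \left(16 - 3 \omega^{2}\right)}{\left(\omega^{2} + 16\right)^{3}}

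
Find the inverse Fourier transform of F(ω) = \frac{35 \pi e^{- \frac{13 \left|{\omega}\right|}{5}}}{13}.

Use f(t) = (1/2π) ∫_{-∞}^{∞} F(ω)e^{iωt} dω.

f(t) = \frac{7}{t^{2} + \frac{169}{25}}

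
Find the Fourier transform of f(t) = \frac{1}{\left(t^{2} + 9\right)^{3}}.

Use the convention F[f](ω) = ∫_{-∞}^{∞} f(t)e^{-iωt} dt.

F(ω) = \frac{\pi \left(3 \omega^{2} + 3 \left|{\omega}\right| + 1\right) e^{- 3 \left|{\omega}\right|}}{648}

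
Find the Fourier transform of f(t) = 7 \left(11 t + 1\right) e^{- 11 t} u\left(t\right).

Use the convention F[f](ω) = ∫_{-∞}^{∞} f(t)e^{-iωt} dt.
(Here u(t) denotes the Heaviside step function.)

F(ω) = \frac{7 \left(- i \omega - 22\right)}{\omega^{2} - 22 i \omega - 121}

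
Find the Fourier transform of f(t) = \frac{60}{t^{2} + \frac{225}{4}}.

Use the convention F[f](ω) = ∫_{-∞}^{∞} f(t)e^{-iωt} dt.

F(ω) = 8 \pi e^{- \frac{15 \left|{\omega}\right|}{2}}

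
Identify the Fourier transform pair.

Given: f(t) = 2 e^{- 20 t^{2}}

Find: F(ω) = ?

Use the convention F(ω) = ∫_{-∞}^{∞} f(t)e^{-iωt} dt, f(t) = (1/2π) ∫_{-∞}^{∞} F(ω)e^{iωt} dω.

F(ω) = \frac{\sqrt{5} \sqrt{\pi} e^{- \frac{\omega^{2}}{80}}}{5}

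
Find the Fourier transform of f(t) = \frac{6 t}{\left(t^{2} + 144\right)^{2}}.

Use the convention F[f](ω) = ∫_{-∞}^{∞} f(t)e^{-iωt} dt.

F(ω) = - \frac{i \pi \omega e^{- 12 \left|{\omega}\right|}}{4}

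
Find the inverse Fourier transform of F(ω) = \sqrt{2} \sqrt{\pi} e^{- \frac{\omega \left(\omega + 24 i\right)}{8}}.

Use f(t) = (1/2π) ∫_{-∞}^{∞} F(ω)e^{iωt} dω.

f(t) = 2 e^{- 2 \left(t - 3\right)^{2}}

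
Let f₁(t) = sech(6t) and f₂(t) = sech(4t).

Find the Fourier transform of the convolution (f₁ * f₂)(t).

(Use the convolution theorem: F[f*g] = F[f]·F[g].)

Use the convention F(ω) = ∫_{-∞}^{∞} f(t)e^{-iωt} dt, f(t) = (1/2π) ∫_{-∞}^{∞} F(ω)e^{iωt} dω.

F[f₁*f₂](ω) = \frac{\pi^{2}}{24 \cosh{\left(\frac{\pi \omega}{12} \right)} \cosh{\left(\frac{\pi \omega}{8} \right)}}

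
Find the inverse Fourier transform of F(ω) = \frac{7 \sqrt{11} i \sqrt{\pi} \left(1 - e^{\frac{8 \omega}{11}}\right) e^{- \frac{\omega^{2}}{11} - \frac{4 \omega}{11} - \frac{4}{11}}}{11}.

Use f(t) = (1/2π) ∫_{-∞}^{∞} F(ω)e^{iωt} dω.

f(t) = 7 e^{- \frac{11 t^{2}}{4}} \sin{\left(2 t \right)}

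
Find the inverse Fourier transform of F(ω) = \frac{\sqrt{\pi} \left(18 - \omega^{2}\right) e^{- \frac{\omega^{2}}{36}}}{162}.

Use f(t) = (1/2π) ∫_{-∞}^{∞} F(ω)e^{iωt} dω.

f(t) = 6 t^{2} e^{- 9 t^{2}}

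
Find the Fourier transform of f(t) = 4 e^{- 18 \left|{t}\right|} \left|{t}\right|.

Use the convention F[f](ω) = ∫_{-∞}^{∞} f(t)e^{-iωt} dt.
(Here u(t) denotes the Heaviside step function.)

F(ω) = \frac{8 \left(324 - \omega^{2}\right)}{\left(\omega^{2} + 324\right)^{2}}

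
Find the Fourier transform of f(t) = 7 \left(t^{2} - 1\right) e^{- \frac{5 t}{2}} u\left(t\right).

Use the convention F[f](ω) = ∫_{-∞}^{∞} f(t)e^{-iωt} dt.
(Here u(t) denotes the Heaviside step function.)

F(ω) = \frac{14 \left(16 i \omega - \left(2 i \omega + 5\right)^{3} + 40\right)}{\left(2 i \omega + 5\right)^{4}}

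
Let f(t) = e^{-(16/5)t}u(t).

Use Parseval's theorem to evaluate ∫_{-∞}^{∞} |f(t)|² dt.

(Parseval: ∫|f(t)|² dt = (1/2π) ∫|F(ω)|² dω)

∫|f(t)|² dt = \frac{5}{32}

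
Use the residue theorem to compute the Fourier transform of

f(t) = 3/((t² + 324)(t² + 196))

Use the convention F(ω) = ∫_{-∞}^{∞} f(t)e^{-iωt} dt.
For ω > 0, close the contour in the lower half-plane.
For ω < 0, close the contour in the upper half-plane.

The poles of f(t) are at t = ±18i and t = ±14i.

Let g(z) = f(z)e^{-iωz}; for large |z| the factor e^{-iωz} decays in the lower half-plane when ω > 0 and in the upper half-plane when ω < 0.

Case ω > 0 (lower half-plane, clockwise contour ⇒ F(ω) = -2πi·ΣRes):
  Res_{z = - 18 i} g(z) = - \frac{i e^{- 18 \omega}}{1536}
  Res_{z = - 14 i} g(z) = \frac{3 i e^{- 14 \omega}}{3584}
  F(ω) = -2πi·ΣRes = \frac{\pi \left(9 e^{4 \omega} - 7\right) e^{- 18 \omega}}{5376}

Case ω < 0 (upper half-plane, counterclockwise contour ⇒ F(ω) = +2πi·ΣRes):
  Res_{z = 18 i} g(z) = \frac{i e^{18 \omega}}{1536}
  Res_{z = 14 i} g(z) = - \frac{3 i e^{14 \omega}}{3584}
  F(ω) = 2πi·ΣRes = \frac{\pi \left(9 - 7 e^{4 \omega}\right) e^{14 \omega}}{5376}

Both cases combine into a single formula in |ω|:

F(ω) = \frac{\pi \left(9 e^{4 \left|{\omega}\right|} - 7\right) e^{- 18 \left|{\omega}\right|}}{5376}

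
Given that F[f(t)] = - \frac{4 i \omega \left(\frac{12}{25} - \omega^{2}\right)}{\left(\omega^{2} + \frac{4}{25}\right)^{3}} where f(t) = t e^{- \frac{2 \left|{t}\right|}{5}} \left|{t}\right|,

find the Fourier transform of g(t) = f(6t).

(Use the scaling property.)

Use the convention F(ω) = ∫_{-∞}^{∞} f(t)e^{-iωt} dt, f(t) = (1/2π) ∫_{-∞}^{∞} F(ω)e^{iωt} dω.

F[g](ω) = \frac{90000 i \omega \left(25 \omega^{2} - 432\right)}{\left(25 \omega^{2} + 144\right)^{3}}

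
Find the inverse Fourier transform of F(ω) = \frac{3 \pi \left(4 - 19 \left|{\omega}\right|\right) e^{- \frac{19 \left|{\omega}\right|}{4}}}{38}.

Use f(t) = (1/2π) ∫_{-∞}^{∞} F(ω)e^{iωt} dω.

f(t) = \frac{3 t^{2}}{\left(t^{2} + \frac{361}{16}\right)^{2}}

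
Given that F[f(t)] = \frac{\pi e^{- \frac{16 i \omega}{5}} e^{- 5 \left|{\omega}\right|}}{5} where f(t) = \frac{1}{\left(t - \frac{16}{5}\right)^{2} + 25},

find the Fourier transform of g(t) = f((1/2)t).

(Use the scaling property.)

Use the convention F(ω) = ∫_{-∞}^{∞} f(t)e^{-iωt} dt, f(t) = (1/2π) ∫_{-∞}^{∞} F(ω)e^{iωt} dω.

F[g](ω) = \frac{2 \pi e^{- \frac{32 i \omega}{5} - 10 \left|{\omega}\right|}}{5}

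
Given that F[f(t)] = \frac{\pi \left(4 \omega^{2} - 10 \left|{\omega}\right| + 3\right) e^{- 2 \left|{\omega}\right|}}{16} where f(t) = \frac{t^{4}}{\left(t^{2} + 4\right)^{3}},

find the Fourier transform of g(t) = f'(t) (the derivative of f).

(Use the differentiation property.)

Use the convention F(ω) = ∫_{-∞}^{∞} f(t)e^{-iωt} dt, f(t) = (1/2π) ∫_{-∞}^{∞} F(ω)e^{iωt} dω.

F[g](ω) = \frac{i \pi \omega \left(4 \omega^{2} - 10 \left|{\omega}\right| + 3\right) e^{- 2 \left|{\omega}\right|}}{16}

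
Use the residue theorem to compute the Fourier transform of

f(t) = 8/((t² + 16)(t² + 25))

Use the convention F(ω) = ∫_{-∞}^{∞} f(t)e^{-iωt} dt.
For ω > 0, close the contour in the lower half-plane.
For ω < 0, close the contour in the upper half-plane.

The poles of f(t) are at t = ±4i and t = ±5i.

Let g(z) = f(z)e^{-iωz}; for large |z| the factor e^{-iωz} decays in the lower half-plane when ω > 0 and in the upper half-plane when ω < 0.

Case ω > 0 (lower half-plane, clockwise contour ⇒ F(ω) = -2πi·ΣRes):
  Res_{z = - 4 i} g(z) = \frac{i e^{- 4 \omega}}{9}
  Res_{z = - 5 i} g(z) = - \frac{4 i e^{- 5 \omega}}{45}
  F(ω) = -2πi·ΣRes = \frac{2 \pi \left(5 e^{\omega} - 4\right) e^{- 5 \omega}}{45}

Case ω < 0 (upper half-plane, counterclockwise contour ⇒ F(ω) = +2πi·ΣRes):
  Res_{z = 4 i} g(z) = - \frac{i e^{4 \omega}}{9}
  Res_{z = 5 i} g(z) = \frac{4 i e^{5 \omega}}{45}
  F(ω) = 2πi·ΣRes = \frac{2 \pi \left(5 - 4 e^{\omega}\right) e^{4 \omega}}{45}

Both cases combine into a single formula in |ω|:

F(ω) = \frac{2 \pi \left(5 e^{\left|{\omega}\right|} - 4\right) e^{- 5 \left|{\omega}\right|}}{45}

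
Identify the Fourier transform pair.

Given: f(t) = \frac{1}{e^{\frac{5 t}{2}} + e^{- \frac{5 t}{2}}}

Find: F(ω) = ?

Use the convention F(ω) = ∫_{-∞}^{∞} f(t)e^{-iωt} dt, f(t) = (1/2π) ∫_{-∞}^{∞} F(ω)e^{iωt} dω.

F(ω) = \frac{\pi}{5 \cosh{\left(\frac{\pi \omega}{5} \right)}}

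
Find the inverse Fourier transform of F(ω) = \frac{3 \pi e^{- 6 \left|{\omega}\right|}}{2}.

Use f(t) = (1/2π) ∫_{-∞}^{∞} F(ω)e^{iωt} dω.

f(t) = \frac{9}{t^{2} + 36}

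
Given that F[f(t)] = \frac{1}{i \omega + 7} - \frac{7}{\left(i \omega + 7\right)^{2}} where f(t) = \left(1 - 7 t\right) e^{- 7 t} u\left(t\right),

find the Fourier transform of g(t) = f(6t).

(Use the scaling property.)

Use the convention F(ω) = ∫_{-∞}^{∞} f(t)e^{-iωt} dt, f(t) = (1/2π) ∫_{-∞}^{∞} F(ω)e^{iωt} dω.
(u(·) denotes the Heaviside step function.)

F[g](ω) = \frac{i \omega}{- \omega^{2} + 84 i \omega + 1764}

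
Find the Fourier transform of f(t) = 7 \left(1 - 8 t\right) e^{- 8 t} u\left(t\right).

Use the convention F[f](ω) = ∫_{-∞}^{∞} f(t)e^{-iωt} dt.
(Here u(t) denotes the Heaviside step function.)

F(ω) = \frac{7 i \omega}{- \omega^{2} + 16 i \omega + 64}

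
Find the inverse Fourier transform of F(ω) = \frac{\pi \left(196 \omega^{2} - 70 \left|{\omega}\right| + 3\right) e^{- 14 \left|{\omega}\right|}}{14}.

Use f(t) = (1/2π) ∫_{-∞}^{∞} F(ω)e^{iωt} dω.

f(t) = \frac{8 t^{4}}{\left(t^{2} + 196\right)^{3}}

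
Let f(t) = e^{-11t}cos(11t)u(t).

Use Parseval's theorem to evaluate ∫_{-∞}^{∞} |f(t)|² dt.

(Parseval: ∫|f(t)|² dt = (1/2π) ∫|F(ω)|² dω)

∫|f(t)|² dt = \frac{3}{88}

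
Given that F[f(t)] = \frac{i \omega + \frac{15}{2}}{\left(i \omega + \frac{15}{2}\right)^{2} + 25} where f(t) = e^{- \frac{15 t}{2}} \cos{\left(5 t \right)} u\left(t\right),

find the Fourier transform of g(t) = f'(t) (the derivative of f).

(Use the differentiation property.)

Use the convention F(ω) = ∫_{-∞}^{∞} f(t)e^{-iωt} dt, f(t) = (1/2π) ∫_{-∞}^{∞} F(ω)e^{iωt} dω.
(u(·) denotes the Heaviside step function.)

F[g](ω) = \frac{2 i \omega \left(2 i \omega + 15\right)}{\left(2 i \omega + 15\right)^{2} + 100}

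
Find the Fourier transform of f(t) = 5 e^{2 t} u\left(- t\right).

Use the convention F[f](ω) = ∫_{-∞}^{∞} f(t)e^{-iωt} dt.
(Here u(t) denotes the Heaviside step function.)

F(ω) = - \frac{5}{i \omega - 2}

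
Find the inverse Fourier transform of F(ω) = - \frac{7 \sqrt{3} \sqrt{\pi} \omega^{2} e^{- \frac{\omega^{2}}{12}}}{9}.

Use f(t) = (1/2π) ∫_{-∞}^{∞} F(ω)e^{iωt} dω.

f(t) = 7 \left(12 t^{2} - 2\right) e^{- 3 t^{2}}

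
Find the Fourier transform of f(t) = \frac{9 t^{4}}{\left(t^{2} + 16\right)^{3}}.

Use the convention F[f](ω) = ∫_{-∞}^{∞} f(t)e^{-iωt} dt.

F(ω) = \frac{9 \pi \left(16 \omega^{2} - 20 \left|{\omega}\right| + 3\right) e^{- 4 \left|{\omega}\right|}}{32}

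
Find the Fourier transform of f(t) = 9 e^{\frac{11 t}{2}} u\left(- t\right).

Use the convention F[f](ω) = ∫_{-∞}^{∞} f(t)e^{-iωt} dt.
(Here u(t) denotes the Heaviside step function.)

F(ω) = - \frac{18}{2 i \omega - 11}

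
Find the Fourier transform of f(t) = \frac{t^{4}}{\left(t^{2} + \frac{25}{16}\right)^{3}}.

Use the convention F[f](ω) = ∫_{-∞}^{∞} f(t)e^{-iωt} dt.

F(ω) = \frac{\pi \left(25 \omega^{2} - 100 \left|{\omega}\right| + 48\right) e^{- \frac{5 \left|{\omega}\right|}{4}}}{160}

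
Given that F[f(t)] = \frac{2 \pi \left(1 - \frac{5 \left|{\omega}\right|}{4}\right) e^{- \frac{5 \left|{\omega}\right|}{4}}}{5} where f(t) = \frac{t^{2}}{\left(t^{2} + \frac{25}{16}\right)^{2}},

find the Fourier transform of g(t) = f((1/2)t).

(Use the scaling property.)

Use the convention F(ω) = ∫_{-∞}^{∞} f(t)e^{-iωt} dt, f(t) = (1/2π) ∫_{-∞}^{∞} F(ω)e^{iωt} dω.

F[g](ω) = \frac{2 \pi \left(2 - 5 \left|{\omega}\right|\right) e^{- \frac{5 \left|{\omega}\right|}{2}}}{5}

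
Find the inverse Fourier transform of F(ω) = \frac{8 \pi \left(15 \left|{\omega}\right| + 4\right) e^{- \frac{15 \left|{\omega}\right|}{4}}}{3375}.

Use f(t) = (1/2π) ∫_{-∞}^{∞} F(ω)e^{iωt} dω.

f(t) = \frac{1}{\left(t^{2} + \frac{225}{16}\right)^{2}}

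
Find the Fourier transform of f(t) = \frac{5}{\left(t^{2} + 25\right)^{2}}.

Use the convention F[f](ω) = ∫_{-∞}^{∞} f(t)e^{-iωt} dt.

F(ω) = \frac{\pi \left(5 \left|{\omega}\right| + 1\right) e^{- 5 \left|{\omega}\right|}}{50}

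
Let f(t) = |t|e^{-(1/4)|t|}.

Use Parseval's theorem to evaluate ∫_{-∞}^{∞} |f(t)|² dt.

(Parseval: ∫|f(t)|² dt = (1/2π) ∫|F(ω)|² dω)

∫|f(t)|² dt = 32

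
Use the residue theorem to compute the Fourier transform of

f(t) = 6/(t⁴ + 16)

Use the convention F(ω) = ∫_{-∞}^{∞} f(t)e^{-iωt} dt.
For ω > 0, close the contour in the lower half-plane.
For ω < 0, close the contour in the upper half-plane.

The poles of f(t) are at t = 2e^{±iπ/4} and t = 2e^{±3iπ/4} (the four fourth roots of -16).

Let g(z) = f(z)e^{-iωz}; for large |z| the factor e^{-iωz} decays in the lower half-plane when ω > 0 and in the upper half-plane when ω < 0.

Case ω > 0 (lower half-plane, clockwise contour ⇒ F(ω) = -2πi·ΣRes):
  Res_{z = - \sqrt{2} - \sqrt{2} i} g(z) = \frac{3 \sqrt{2} i \left(1 - i\right) e^{\sqrt{2} \omega \left(-1 + i\right)}}{32}
  Res_{z = \sqrt{2} - \sqrt{2} i} g(z) = \frac{3 \sqrt{2} i \left(1 + i\right) e^{- \sqrt{2} \omega \left(1 + i\right)}}{32}
  F(ω) = -2πi·ΣRes = \frac{3 \sqrt{2} \pi \left(1 - i\right) \left(e^{2 \sqrt{2} i \omega} + i\right) e^{- \sqrt{2} \omega \left(1 + i\right)}}{16} = \frac{3 \pi e^{- \sqrt{2} \omega} \sin{\left(\sqrt{2} \omega + \frac{\pi}{4} \right)}}{4}

Case ω < 0 (upper half-plane, counterclockwise contour ⇒ F(ω) = +2πi·ΣRes):
  Res_{z = \sqrt{2} + \sqrt{2} i} g(z) = \frac{3 \sqrt{2} i \left(-1 + i\right) e^{\sqrt{2} \omega \left(1 - i\right)}}{32}
  Res_{z = - \sqrt{2} + \sqrt{2} i} g(z) = \frac{3 \sqrt{2} \left(1 - i\right) e^{\sqrt{2} \omega \left(1 + i\right)}}{32}
  F(ω) = 2πi·ΣRes = - \frac{3 \sqrt{2} i \pi \left(i \left(1 - i\right) e^{\sqrt{2} \omega \left(1 - i\right)} - \left(1 - i\right) e^{\sqrt{2} \omega \left(1 + i\right)}\right)}{16} = \frac{3 \pi e^{\sqrt{2} \omega} \cos{\left(\sqrt{2} \omega + \frac{\pi}{4} \right)}}{4}

Both cases combine into a single formula in |ω|:

F(ω) = \frac{3 \pi e^{- \sqrt{2} \left|{\omega}\right|} \sin{\left(\sqrt{2} \left|{\omega}\right| + \frac{\pi}{4} \right)}}{4}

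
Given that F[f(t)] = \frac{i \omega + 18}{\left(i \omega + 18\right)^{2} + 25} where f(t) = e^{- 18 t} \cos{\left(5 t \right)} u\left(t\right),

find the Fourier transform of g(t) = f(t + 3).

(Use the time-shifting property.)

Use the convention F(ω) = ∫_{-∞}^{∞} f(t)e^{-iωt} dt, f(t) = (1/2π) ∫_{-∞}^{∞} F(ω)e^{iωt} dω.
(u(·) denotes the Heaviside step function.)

F[g](ω) = \frac{\left(i \omega + 18\right) e^{3 i \omega}}{\left(i \omega + 18\right)^{2} + 25}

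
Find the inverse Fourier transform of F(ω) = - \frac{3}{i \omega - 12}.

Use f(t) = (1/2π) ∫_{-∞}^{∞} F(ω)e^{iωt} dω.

f(t) = 3 e^{12 t} u\left(- t\right)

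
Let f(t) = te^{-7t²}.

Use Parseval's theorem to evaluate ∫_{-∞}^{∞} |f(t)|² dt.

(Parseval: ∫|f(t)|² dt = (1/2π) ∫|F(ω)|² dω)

∫|f(t)|² dt = \frac{\sqrt{14} \sqrt{\pi}}{392}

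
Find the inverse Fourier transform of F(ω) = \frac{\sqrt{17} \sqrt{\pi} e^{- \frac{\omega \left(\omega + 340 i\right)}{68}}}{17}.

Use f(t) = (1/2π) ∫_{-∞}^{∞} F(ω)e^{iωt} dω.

f(t) = e^{- 17 \left(t - 5\right)^{2}}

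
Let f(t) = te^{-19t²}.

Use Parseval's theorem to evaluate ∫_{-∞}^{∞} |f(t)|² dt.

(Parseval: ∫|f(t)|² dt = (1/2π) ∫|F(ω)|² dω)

∫|f(t)|² dt = \frac{\sqrt{38} \sqrt{\pi}}{2888}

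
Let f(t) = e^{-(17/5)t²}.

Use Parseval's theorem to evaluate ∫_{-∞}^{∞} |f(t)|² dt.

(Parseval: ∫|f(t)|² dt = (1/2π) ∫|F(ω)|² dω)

∫|f(t)|² dt = \frac{\sqrt{170} \sqrt{\pi}}{34}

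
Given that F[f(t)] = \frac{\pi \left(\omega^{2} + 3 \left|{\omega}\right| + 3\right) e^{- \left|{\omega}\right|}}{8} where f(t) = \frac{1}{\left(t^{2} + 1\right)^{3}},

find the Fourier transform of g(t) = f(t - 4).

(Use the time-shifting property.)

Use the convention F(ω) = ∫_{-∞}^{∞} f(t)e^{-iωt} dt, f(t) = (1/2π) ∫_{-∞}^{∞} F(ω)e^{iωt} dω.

F[g](ω) = \frac{\pi \left(\omega^{2} + 3 \left|{\omega}\right| + 3\right) e^{- 4 i \omega - \left|{\omega}\right|}}{8}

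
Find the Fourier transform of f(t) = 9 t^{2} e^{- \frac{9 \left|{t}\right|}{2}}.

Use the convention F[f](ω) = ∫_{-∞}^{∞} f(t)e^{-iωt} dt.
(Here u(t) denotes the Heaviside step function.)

F(ω) = \frac{7776 \left(27 - 4 \omega^{2}\right)}{\left(4 \omega^{2} + 81\right)^{3}}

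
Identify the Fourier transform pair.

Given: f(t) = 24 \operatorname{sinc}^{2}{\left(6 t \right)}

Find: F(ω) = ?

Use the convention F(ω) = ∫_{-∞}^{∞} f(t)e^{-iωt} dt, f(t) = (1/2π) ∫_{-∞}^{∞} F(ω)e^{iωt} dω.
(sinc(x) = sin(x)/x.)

F(ω) = \begin{cases} \frac{\pi \left(12 - \left|{\omega}\right|\right)}{3} & \text{for}\: \omega > -12 \wedge \omega < 12 \\0 & \text{otherwise} \end{cases}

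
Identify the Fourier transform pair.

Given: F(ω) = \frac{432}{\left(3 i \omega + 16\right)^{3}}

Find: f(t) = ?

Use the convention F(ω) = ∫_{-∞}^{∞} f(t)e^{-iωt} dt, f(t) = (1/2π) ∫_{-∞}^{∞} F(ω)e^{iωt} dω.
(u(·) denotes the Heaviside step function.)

f(t) = 8 t^{2} e^{- \frac{16 t}{3}} u\left(t\right)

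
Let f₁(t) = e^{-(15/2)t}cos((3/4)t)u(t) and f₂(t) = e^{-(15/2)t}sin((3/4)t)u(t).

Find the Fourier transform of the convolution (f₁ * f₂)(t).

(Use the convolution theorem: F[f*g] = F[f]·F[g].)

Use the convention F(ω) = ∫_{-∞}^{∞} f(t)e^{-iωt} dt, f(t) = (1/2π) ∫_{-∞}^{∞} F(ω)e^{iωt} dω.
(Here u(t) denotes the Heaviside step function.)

F[f₁*f₂](ω) = \frac{96 \left(2 i \omega + 15\right)}{\left(4 \left(2 i \omega + 15\right)^{2} + 9\right)^{2}}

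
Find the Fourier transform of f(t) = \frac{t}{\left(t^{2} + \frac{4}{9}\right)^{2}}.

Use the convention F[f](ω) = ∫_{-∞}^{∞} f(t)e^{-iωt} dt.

F(ω) = - \frac{3 i \pi \omega e^{- \frac{2 \left|{\omega}\right|}{3}}}{4}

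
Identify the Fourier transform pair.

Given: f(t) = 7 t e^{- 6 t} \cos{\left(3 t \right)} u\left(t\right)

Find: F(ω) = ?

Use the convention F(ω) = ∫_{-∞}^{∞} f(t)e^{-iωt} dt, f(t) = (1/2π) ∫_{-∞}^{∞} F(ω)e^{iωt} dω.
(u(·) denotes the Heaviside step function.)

F(ω) = \frac{7 \left(\left(i \omega + 6\right)^{2} - 9\right)}{\left(\left(i \omega + 6\right)^{2} + 9\right)^{2}}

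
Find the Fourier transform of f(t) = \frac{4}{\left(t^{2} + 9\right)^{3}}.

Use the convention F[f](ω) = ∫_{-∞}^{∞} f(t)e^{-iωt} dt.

F(ω) = \frac{\pi \left(3 \omega^{2} + 3 \left|{\omega}\right| + 1\right) e^{- 3 \left|{\omega}\right|}}{162}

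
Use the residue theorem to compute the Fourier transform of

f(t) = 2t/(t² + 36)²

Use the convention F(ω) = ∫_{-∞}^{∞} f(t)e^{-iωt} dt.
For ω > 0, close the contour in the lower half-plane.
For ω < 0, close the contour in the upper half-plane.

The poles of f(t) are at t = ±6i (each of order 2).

Let g(z) = f(z)e^{-iωz}; for large |z| the factor e^{-iωz} decays in the lower half-plane when ω > 0 and in the upper half-plane when ω < 0.

Case ω > 0 (lower half-plane, clockwise contour ⇒ F(ω) = -2πi·ΣRes):
  Res_{z = - 6 i} g(z) = \frac{\omega e^{- 6 \omega}}{12} (pole of order 2)
  F(ω) = -2πi·ΣRes = - \frac{i \pi \omega e^{- 6 \omega}}{6}

Case ω < 0 (upper half-plane, counterclockwise contour ⇒ F(ω) = +2πi·ΣRes):
  Res_{z = 6 i} g(z) = - \frac{\omega e^{6 \omega}}{12} (pole of order 2)
  F(ω) = 2πi·ΣRes = - \frac{i \pi \omega e^{6 \omega}}{6}

Both cases combine into a single formula in |ω|:

F(ω) = - \frac{i \pi \omega e^{- 6 \left|{\omega}\right|}}{6}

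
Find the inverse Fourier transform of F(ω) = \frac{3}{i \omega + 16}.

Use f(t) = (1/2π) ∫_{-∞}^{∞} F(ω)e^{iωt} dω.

f(t) = 3 e^{- 16 t} u\left(t\right)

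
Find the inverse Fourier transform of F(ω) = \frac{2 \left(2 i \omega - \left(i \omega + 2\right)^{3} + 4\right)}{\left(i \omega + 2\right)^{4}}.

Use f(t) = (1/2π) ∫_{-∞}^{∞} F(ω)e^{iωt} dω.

f(t) = 2 \left(t^{2} - 1\right) e^{- 2 t} u\left(t\right)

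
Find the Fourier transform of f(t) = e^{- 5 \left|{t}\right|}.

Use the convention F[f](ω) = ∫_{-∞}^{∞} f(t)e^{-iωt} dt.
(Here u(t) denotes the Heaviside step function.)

F(ω) = \frac{10}{\omega^{2} + 25}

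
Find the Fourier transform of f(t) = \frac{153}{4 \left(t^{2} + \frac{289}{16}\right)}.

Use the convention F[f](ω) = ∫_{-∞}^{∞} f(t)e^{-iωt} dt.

F(ω) = 9 \pi e^{- \frac{17 \left|{\omega}\right|}{4}}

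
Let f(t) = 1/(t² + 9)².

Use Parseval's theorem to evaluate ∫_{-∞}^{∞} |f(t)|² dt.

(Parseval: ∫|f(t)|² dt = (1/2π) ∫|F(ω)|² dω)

∫|f(t)|² dt = \frac{5 \pi}{34992}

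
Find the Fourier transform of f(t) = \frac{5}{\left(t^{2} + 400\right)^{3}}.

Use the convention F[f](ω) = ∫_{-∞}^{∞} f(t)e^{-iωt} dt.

F(ω) = \frac{\pi \left(400 \omega^{2} + 60 \left|{\omega}\right| + 3\right) e^{- 20 \left|{\omega}\right|}}{5120000}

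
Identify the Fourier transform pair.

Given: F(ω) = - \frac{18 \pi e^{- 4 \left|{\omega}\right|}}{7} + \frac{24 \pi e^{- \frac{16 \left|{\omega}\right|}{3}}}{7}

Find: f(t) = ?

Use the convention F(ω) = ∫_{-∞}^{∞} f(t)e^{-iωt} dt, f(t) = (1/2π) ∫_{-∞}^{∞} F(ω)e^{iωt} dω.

f(t) = \frac{8 t^{2}}{\left(t^{2} + 16\right) \left(t^{2} + \frac{256}{9}\right)}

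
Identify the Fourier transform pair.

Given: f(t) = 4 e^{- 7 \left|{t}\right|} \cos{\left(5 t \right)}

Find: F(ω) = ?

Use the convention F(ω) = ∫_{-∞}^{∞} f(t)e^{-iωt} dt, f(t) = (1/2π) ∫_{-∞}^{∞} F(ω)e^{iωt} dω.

F(ω) = \frac{56 \left(\omega^{2} + 74\right)}{\omega^{4} + 48 \omega^{2} + 5476}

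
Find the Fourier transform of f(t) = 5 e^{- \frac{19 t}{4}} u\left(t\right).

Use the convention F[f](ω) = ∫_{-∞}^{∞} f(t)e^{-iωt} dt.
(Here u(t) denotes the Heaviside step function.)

F(ω) = \frac{20}{4 i \omega + 19}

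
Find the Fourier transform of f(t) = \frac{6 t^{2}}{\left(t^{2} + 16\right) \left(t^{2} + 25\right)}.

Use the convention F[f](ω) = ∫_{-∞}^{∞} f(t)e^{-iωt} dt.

F(ω) = \frac{2 \pi \left(5 - 4 e^{\left|{\omega}\right|}\right) e^{- 5 \left|{\omega}\right|}}{3}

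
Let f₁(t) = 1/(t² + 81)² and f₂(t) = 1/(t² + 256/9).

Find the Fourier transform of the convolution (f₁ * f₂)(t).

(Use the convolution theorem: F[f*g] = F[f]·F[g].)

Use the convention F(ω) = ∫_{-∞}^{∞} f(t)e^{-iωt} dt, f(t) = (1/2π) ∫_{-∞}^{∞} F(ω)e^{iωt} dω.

F[f₁*f₂](ω) = \frac{\pi^{2} \left(9 \left|{\omega}\right| + 1\right) e^{- \frac{43 \left|{\omega}\right|}{3}}}{7776}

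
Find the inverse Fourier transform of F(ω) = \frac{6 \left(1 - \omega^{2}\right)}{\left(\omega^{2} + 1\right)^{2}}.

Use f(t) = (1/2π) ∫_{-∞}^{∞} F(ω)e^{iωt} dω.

f(t) = 3 e^{- \left|{t}\right|} \left|{t}\right|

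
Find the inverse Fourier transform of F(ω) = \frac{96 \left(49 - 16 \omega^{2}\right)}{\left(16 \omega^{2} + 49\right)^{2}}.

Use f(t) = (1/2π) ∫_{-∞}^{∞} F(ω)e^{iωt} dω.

f(t) = 3 e^{- \frac{7 \left|{t}\right|}{4}} \left|{t}\right|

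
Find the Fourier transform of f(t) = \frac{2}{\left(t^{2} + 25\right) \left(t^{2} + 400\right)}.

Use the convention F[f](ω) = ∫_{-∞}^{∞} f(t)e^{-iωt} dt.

F(ω) = \frac{\pi \left(4 e^{15 \left|{\omega}\right|} - 1\right) e^{- 20 \left|{\omega}\right|}}{3750}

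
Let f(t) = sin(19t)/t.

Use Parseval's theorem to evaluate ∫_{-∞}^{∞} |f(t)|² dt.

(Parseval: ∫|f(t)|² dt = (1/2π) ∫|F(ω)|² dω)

∫|f(t)|² dt = 19 \pi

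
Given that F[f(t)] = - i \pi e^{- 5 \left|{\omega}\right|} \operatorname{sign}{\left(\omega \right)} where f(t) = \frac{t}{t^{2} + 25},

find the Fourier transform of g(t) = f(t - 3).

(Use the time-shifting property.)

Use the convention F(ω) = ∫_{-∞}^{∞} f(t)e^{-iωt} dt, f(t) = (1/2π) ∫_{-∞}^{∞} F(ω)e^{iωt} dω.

F[g](ω) = - i \pi e^{- 3 i \omega} e^{- 5 \left|{\omega}\right|} \operatorname{sign}{\left(\omega \right)}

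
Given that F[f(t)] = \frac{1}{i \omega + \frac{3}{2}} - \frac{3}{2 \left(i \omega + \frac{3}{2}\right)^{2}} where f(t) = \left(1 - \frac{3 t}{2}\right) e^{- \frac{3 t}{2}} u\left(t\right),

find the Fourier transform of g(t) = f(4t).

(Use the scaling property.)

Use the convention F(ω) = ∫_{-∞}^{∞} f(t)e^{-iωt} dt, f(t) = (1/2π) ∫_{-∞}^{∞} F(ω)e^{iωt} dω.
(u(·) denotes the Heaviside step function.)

F[g](ω) = \frac{i \omega}{- \omega^{2} + 12 i \omega + 36}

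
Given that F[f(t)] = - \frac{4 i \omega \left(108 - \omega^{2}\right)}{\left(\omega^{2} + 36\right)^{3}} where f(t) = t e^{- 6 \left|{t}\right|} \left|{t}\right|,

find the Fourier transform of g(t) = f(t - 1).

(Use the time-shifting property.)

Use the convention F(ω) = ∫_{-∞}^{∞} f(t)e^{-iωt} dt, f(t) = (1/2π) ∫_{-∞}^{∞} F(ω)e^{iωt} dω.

F[g](ω) = \frac{4 i \omega \left(\omega^{2} - 108\right) e^{- i \omega}}{\left(\omega^{2} + 36\right)^{3}}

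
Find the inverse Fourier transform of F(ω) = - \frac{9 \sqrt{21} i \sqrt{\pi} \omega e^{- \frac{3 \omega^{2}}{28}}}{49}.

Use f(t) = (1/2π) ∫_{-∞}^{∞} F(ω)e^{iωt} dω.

f(t) = 6 t e^{- \frac{7 t^{2}}{3}}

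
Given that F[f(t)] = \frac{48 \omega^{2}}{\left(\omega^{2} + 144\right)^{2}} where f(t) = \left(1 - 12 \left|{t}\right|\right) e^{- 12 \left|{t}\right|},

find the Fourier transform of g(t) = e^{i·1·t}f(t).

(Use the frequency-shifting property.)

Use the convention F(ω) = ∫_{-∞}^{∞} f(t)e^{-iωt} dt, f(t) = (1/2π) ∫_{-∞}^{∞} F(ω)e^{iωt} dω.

F[g](ω) = \frac{48 \left(\omega - 1\right)^{2}}{\left(\left(\omega - 1\right)^{2} + 144\right)^{2}}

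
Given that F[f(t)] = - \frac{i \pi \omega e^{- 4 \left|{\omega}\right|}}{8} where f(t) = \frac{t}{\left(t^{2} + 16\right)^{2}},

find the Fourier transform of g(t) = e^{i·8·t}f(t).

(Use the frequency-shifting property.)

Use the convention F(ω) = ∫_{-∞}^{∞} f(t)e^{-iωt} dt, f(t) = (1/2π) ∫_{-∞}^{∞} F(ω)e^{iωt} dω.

F[g](ω) = \frac{i \pi \left(8 - \omega\right) e^{- 4 \left|{\omega - 8}\right|}}{8}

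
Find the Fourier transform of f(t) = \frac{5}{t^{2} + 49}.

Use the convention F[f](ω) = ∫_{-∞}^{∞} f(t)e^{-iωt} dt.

F(ω) = \frac{5 \pi e^{- 7 \left|{\omega}\right|}}{7}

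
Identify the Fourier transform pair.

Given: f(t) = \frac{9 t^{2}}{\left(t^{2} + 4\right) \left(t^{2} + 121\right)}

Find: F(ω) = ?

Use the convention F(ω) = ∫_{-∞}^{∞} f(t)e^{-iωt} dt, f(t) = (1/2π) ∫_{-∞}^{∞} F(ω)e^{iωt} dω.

F(ω) = \frac{\pi \left(11 - 2 e^{9 \left|{\omega}\right|}\right) e^{- 11 \left|{\omega}\right|}}{13}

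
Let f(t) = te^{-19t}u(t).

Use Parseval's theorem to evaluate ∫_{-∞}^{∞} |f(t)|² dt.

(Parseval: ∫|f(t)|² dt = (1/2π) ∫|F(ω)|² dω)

∫|f(t)|² dt = \frac{1}{27436}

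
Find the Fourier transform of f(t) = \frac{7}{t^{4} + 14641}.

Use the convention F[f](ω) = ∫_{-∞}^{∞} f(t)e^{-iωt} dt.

F(ω) = \frac{7 \pi e^{- \frac{11 \sqrt{2} \left|{\omega}\right|}{2}} \sin{\left(\frac{11 \sqrt{2} \left|{\omega}\right|}{2} + \frac{\pi}{4} \right)}}{1331}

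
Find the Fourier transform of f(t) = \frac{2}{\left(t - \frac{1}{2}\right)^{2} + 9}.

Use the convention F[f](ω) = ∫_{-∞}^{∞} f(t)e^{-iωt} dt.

F(ω) = \frac{2 \pi e^{- \frac{i \omega}{2} - 3 \left|{\omega}\right|}}{3}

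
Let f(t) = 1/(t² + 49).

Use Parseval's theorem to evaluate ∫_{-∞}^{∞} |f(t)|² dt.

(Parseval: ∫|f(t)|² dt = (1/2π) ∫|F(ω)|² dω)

∫|f(t)|² dt = \frac{\pi}{686}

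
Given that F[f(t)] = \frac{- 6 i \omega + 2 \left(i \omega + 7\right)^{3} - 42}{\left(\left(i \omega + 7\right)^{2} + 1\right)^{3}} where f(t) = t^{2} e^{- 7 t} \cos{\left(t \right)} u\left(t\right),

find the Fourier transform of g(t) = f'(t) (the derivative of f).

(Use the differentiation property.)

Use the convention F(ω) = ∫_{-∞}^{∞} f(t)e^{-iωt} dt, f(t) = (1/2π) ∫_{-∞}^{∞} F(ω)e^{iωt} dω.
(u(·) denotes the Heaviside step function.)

F[g](ω) = - \frac{2 i \omega \left(3 i \omega - \left(i \omega + 7\right)^{3} + 21\right)}{\left(\left(i \omega + 7\right)^{2} + 1\right)^{3}}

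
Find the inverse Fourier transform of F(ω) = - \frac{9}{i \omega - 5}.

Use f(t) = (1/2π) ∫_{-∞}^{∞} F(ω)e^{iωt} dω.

f(t) = 9 e^{5 t} u\left(- t\right)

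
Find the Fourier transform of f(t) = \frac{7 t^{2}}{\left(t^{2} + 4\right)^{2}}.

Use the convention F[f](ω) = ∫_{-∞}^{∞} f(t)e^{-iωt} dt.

F(ω) = \frac{7 \pi \left(1 - 2 \left|{\omega}\right|\right) e^{- 2 \left|{\omega}\right|}}{4}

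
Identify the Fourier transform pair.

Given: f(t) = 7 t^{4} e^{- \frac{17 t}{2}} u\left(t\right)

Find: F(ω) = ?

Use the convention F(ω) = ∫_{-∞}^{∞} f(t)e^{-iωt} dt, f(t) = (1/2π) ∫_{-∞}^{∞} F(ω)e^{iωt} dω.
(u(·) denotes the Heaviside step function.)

F(ω) = \frac{5376}{\left(2 i \omega + 17\right)^{5}}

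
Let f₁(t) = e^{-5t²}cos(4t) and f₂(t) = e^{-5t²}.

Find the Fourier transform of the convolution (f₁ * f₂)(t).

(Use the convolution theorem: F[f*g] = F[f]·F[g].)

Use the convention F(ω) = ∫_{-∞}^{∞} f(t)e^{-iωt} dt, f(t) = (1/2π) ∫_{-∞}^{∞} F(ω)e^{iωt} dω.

F[f₁*f₂](ω) = \frac{\pi \left(e^{\frac{4 \omega}{5}} + 1\right) e^{- \frac{\omega^{2}}{10} - \frac{2 \omega}{5} - \frac{4}{5}}}{10}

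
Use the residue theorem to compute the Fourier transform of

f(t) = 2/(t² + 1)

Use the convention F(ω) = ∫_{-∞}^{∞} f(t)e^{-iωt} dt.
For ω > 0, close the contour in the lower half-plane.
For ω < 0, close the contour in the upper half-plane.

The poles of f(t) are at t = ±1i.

Let g(z) = f(z)e^{-iωz}; for large |z| the factor e^{-iωz} decays in the lower half-plane when ω > 0 and in the upper half-plane when ω < 0.

Case ω > 0 (lower half-plane, clockwise contour ⇒ F(ω) = -2πi·ΣRes):
  Res_{z = - i} g(z) = i e^{- \omega}
  F(ω) = -2πi·ΣRes = 2 \pi e^{- \omega}

Case ω < 0 (upper half-plane, counterclockwise contour ⇒ F(ω) = +2πi·ΣRes):
  Res_{z = i} g(z) = - i e^{\omega}
  F(ω) = 2πi·ΣRes = 2 \pi e^{\omega}

Both cases combine into a single formula in |ω|:

F(ω) = 2 \pi e^{- \left|{\omega}\right|}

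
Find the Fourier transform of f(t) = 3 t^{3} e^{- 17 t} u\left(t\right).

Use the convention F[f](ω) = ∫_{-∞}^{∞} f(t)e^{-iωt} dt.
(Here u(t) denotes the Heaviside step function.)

F(ω) = \frac{18}{\left(i \omega + 17\right)^{4}}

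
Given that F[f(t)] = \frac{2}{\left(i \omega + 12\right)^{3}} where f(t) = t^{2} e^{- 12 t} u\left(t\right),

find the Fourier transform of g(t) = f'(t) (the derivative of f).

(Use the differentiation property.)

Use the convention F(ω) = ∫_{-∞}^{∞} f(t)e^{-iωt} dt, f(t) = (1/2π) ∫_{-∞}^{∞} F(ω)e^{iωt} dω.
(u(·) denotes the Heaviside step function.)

F[g](ω) = \frac{2 i \omega}{\left(i \omega + 12\right)^{3}}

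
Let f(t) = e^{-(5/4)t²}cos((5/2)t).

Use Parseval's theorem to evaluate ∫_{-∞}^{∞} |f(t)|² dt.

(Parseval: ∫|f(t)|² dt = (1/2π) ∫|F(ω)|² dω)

∫|f(t)|² dt = \frac{\sqrt{10} \sqrt{\pi} \left(1 + e^{\frac{5}{2}}\right)}{10 e^{\frac{5}{2}}}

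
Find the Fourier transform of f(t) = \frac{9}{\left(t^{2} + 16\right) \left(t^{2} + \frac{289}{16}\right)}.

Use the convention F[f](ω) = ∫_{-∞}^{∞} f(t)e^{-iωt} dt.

F(ω) = \frac{12 \pi e^{- 4 \left|{\omega}\right|}}{11} - \frac{192 \pi e^{- \frac{17 \left|{\omega}\right|}{4}}}{187}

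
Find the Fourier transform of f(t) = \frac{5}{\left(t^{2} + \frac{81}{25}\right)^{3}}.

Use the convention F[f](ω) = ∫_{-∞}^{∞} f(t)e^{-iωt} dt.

F(ω) = \frac{625 \pi \left(27 \omega^{2} + 45 \left|{\omega}\right| + 25\right) e^{- \frac{9 \left|{\omega}\right|}{5}}}{157464}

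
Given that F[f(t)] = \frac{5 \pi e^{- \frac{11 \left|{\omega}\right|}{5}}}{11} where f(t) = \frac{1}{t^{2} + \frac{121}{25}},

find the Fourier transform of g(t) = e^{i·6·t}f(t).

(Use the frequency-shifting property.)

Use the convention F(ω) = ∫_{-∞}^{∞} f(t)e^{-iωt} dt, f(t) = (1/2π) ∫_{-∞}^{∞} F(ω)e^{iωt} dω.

F[g](ω) = \frac{5 \pi e^{- \frac{11 \left|{\omega - 6}\right|}{5}}}{11}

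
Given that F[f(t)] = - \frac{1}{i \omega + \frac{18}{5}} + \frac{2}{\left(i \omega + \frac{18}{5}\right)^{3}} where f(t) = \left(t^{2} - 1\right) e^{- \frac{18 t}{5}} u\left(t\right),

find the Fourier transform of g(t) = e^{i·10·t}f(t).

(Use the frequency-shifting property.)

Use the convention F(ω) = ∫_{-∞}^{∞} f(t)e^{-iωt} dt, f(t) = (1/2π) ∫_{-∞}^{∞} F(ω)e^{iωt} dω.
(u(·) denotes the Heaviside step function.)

F[g](ω) = \frac{5 \left(250 i \left(\omega - 10\right) - \left(5 i \left(\omega - 10\right) + 18\right)^{3} + 900\right)}{\left(5 i \left(\omega - 10\right) + 18\right)^{4}}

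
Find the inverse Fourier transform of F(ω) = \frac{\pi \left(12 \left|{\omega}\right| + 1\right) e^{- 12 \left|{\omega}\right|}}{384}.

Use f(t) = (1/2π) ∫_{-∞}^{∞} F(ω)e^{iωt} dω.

f(t) = \frac{9}{\left(t^{2} + 144\right)^{2}}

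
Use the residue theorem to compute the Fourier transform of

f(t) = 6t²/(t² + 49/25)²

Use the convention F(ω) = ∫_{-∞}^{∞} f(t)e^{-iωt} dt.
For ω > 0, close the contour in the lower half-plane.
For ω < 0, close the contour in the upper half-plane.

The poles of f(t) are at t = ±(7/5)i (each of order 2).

Let g(z) = f(z)e^{-iωz}; for large |z| the factor e^{-iωz} decays in the lower half-plane when ω > 0 and in the upper half-plane when ω < 0.

Case ω > 0 (lower half-plane, clockwise contour ⇒ F(ω) = -2πi·ΣRes):
  Res_{z = - \frac{7 i}{5}} g(z) = \frac{3 i \left(5 - 7 \omega\right) e^{- \frac{7 \omega}{5}}}{14} (pole of order 2)
  F(ω) = -2πi·ΣRes = \frac{3 \pi \left(5 - 7 \omega\right) e^{- \frac{7 \omega}{5}}}{7}

Case ω < 0 (upper half-plane, counterclockwise contour ⇒ F(ω) = +2πi·ΣRes):
  Res_{z = \frac{7 i}{5}} g(z) = \frac{3 i \left(- 7 \omega - 5\right) e^{\frac{7 \omega}{5}}}{14} (pole of order 2)
  F(ω) = 2πi·ΣRes = \frac{3 \pi \left(7 \omega + 5\right) e^{\frac{7 \omega}{5}}}{7}

Both cases combine into a single formula in |ω|:

F(ω) = \frac{3 \pi \left(5 - 7 \left|{\omega}\right|\right) e^{- \frac{7 \left|{\omega}\right|}{5}}}{7}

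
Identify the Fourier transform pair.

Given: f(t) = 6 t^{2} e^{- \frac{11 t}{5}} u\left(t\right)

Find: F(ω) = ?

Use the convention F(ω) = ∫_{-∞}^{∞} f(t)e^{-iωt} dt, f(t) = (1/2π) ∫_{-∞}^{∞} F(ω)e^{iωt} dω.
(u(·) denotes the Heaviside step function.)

F(ω) = \frac{1500}{\left(5 i \omega + 11\right)^{3}}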